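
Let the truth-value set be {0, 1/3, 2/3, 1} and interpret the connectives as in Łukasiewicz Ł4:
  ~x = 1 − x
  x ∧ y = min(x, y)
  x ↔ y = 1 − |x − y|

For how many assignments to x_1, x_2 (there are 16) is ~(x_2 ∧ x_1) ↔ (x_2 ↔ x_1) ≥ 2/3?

x_1 = 0, x_2 = 0 ↦ 1  ≥
x_1 = 0, x_2 = 1/3 ↦ 2/3  ≥
x_1 = 0, x_2 = 2/3 ↦ 1/3  <
x_1 = 0, x_2 = 1 ↦ 0  <
x_1 = 1/3, x_2 = 0 ↦ 2/3  ≥
x_1 = 1/3, x_2 = 1/3 ↦ 2/3  ≥
x_1 = 1/3, x_2 = 2/3 ↦ 1  ≥
x_1 = 1/3, x_2 = 1 ↦ 2/3  ≥
x_1 = 2/3, x_2 = 0 ↦ 1/3  <
x_1 = 2/3, x_2 = 1/3 ↦ 1  ≥
x_1 = 2/3, x_2 = 2/3 ↦ 1/3  <
x_1 = 2/3, x_2 = 1 ↦ 2/3  ≥
x_1 = 1, x_2 = 0 ↦ 0  <
x_1 = 1, x_2 = 1/3 ↦ 2/3  ≥
x_1 = 1, x_2 = 2/3 ↦ 2/3  ≥
x_1 = 1, x_2 = 1 ↦ 0  <
So 10 of the 16 assignments meet the threshold.

10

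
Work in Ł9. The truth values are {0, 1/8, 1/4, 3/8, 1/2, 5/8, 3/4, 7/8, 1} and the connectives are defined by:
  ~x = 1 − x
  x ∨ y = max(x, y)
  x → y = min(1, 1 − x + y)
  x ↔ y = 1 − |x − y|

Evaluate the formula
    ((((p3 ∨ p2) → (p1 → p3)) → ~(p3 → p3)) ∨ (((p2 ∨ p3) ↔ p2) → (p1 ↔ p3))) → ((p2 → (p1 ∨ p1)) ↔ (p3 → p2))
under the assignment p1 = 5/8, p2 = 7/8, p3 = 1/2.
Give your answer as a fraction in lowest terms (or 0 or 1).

7/8

p3 ∨ p2 = 1/2 ∨ 7/8 = 7/8
p1 → p3 = 5/8 → 1/2 = 7/8
(p3 ∨ p2) → (p1 → p3) = 7/8 → 7/8 = 1
p3 → p3 = 1/2 → 1/2 = 1
~(p3 → p3) = ~1 = 0
((p3 ∨ p2) → (p1 → p3)) → ~(p3 → p3) = 1 → 0 = 0
p2 ∨ p3 = 7/8 ∨ 1/2 = 7/8
(p2 ∨ p3) ↔ p2 = 7/8 ↔ 7/8 = 1
p1 ↔ p3 = 5/8 ↔ 1/2 = 7/8
((p2 ∨ p3) ↔ p2) → (p1 ↔ p3) = 1 → 7/8 = 7/8
(((p3 ∨ p2) → (p1 → p3)) → ~(p3 → p3)) ∨ (((p2 ∨ p3) ↔ p2) → (p1 ↔ p3)) = 0 ∨ 7/8 = 7/8
p1 ∨ p1 = 5/8 ∨ 5/8 = 5/8
p2 → (p1 ∨ p1) = 7/8 → 5/8 = 3/4
p3 → p2 = 1/2 → 7/8 = 1
(p2 → (p1 ∨ p1)) ↔ (p3 → p2) = 3/4 ↔ 1 = 3/4
((((p3 ∨ p2) → (p1 → p3)) → ~(p3 → p3)) ∨ (((p2 ∨ p3) ↔ p2) → (p1 ↔ p3))) → ((p2 → (p1 ∨ p1)) ↔ (p3 → p2)) = 7/8 → 3/4 = 7/8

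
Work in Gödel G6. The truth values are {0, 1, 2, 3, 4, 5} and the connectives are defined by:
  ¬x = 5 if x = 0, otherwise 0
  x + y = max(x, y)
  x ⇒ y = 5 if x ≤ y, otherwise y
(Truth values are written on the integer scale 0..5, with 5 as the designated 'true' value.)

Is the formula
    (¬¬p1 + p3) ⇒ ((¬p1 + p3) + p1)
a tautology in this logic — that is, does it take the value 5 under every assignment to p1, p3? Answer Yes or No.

No

Counterexample: take p1 = 1, p3 = 0.
¬p1 = ¬1 = 0
¬¬p1 = ¬0 = 5
¬¬p1 + p3 = 5 + 0 = 5
¬p1 = ¬1 = 0
¬p1 + p3 = 0 + 0 = 0
(¬p1 + p3) + p1 = 0 + 1 = 1
(¬¬p1 + p3) ⇒ ((¬p1 + p3) + p1) = 5 ⇒ 1 = 1
This gives 1 ≠ 5.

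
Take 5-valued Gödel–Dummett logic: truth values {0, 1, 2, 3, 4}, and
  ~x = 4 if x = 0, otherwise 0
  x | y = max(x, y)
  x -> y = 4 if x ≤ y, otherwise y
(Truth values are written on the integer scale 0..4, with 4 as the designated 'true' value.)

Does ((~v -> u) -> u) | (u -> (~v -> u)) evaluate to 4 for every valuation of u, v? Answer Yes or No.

At u = 2, v = 3, for instance:
~v = ~3 = 0
~v -> u = 0 -> 2 = 4
(~v -> u) -> u = 4 -> 2 = 2
u -> (~v -> u) = 2 -> 4 = 4
((~v -> u) -> u) | (u -> (~v -> u)) = 2 | 4 = 4
and checking the remaining 24 assignments likewise gives ≥ 4 in every case.

Yes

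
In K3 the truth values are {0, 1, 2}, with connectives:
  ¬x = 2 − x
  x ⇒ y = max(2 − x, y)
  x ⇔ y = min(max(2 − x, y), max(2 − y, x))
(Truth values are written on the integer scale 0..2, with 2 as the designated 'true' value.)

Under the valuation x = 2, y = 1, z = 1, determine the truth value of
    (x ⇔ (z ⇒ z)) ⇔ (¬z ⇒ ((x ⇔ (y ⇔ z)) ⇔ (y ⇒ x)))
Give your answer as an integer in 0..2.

z ⇒ z = 1 ⇒ 1 = 1
x ⇔ (z ⇒ z) = 2 ⇔ 1 = 1
¬z = ¬1 = 1
y ⇔ z = 1 ⇔ 1 = 1
x ⇔ (y ⇔ z) = 2 ⇔ 1 = 1
y ⇒ x = 1 ⇒ 2 = 2
(x ⇔ (y ⇔ z)) ⇔ (y ⇒ x) = 1 ⇔ 2 = 1
¬z ⇒ ((x ⇔ (y ⇔ z)) ⇔ (y ⇒ x)) = 1 ⇒ 1 = 1
(x ⇔ (z ⇒ z)) ⇔ (¬z ⇒ ((x ⇔ (y ⇔ z)) ⇔ (y ⇒ x))) = 1 ⇔ 1 = 1

1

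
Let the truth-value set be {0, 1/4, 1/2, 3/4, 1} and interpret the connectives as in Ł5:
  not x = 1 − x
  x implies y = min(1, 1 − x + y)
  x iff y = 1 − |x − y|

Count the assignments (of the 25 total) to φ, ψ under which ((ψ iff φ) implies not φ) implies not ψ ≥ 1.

value 1: 15 assignments (counts)
value 3/4: 1 assignment
value 1/2: 4 assignments
value 1/4: 2 assignments
value 0: 3 assignments
So 15 of the 25 assignments meet the threshold.

15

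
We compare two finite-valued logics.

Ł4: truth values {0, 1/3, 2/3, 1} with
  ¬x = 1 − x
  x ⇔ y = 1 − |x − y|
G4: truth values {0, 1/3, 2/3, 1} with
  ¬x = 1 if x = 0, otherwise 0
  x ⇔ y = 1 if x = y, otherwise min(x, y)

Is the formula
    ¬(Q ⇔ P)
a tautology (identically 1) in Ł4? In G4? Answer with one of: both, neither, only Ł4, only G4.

In Ł4: at P = 0, Q = 0 the value is 0 — not a tautology.
In G4: at P = 0, Q = 0 the value is 0 — not a tautology.

neither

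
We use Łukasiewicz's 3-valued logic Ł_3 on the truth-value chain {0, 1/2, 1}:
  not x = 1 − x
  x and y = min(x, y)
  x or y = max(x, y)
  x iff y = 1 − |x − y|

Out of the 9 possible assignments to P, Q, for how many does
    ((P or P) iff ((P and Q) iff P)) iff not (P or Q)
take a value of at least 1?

3

P = 0, Q = 0 ↦ 0  <
P = 0, Q = 1/2 ↦ 1/2  <
P = 0, Q = 1 ↦ 1  ≥
P = 1/2, Q = 0 ↦ 1/2  <
P = 1/2, Q = 1/2 ↦ 1  ≥
P = 1/2, Q = 1 ↦ 1/2  <
P = 1, Q = 0 ↦ 1  ≥
P = 1, Q = 1/2 ↦ 1/2  <
P = 1, Q = 1 ↦ 0  <
So 3 of the 9 assignments meet the threshold.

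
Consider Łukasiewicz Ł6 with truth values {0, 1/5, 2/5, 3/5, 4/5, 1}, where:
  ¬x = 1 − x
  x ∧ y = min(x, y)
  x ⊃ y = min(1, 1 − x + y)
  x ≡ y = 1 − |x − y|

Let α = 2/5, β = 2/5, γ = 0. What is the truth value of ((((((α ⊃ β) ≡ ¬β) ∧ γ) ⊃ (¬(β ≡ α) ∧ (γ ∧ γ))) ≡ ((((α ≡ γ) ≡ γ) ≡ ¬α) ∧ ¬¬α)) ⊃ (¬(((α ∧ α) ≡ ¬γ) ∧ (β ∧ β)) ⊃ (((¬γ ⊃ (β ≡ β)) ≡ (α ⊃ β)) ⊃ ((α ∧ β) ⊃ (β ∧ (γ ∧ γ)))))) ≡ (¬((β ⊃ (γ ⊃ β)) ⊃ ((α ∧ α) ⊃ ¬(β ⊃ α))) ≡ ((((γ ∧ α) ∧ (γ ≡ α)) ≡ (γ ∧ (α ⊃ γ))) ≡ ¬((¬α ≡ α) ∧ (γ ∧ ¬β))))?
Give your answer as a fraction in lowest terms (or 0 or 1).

α ⊃ β = 2/5 ⊃ 2/5 = 1
¬β = ¬2/5 = 3/5
(α ⊃ β) ≡ ¬β = 1 ≡ 3/5 = 3/5
((α ⊃ β) ≡ ¬β) ∧ γ = 3/5 ∧ 0 = 0
β ≡ α = 2/5 ≡ 2/5 = 1
¬(β ≡ α) = ¬1 = 0
γ ∧ γ = 0 ∧ 0 = 0
¬(β ≡ α) ∧ (γ ∧ γ) = 0 ∧ 0 = 0
(((α ⊃ β) ≡ ¬β) ∧ γ) ⊃ (¬(β ≡ α) ∧ (γ ∧ γ)) = 0 ⊃ 0 = 1
α ≡ γ = 2/5 ≡ 0 = 3/5
(α ≡ γ) ≡ γ = 3/5 ≡ 0 = 2/5
¬α = ¬2/5 = 3/5
((α ≡ γ) ≡ γ) ≡ ¬α = 2/5 ≡ 3/5 = 4/5
¬α = ¬2/5 = 3/5
¬¬α = ¬3/5 = 2/5
(((α ≡ γ) ≡ γ) ≡ ¬α) ∧ ¬¬α = 4/5 ∧ 2/5 = 2/5
((((α ⊃ β) ≡ ¬β) ∧ γ) ⊃ (¬(β ≡ α) ∧ (γ ∧ γ))) ≡ ((((α ≡ γ) ≡ γ) ≡ ¬α) ∧ ¬¬α) = 1 ≡ 2/5 = 2/5
α ∧ α = 2/5 ∧ 2/5 = 2/5
¬γ = ¬0 = 1
(α ∧ α) ≡ ¬γ = 2/5 ≡ 1 = 2/5
β ∧ β = 2/5 ∧ 2/5 = 2/5
((α ∧ α) ≡ ¬γ) ∧ (β ∧ β) = 2/5 ∧ 2/5 = 2/5
¬(((α ∧ α) ≡ ¬γ) ∧ (β ∧ β)) = ¬2/5 = 3/5
¬γ = ¬0 = 1
β ≡ β = 2/5 ≡ 2/5 = 1
¬γ ⊃ (β ≡ β) = 1 ⊃ 1 = 1
α ⊃ β = 2/5 ⊃ 2/5 = 1
(¬γ ⊃ (β ≡ β)) ≡ (α ⊃ β) = 1 ≡ 1 = 1
α ∧ β = 2/5 ∧ 2/5 = 2/5
γ ∧ γ = 0 ∧ 0 = 0
β ∧ (γ ∧ γ) = 2/5 ∧ 0 = 0
(α ∧ β) ⊃ (β ∧ (γ ∧ γ)) = 2/5 ⊃ 0 = 3/5
((¬γ ⊃ (β ≡ β)) ≡ (α ⊃ β)) ⊃ ((α ∧ β) ⊃ (β ∧ (γ ∧ γ))) = 1 ⊃ 3/5 = 3/5
¬(((α ∧ α) ≡ ¬γ) ∧ (β ∧ β)) ⊃ (((¬γ ⊃ (β ≡ β)) ≡ (α ⊃ β)) ⊃ ((α ∧ β) ⊃ (β ∧ (γ ∧ γ)))) = 3/5 ⊃ 3/5 = 1
(((((α ⊃ β) ≡ ¬β) ∧ γ) ⊃ (¬(β ≡ α) ∧ (γ ∧ γ))) ≡ ((((α ≡ γ) ≡ γ) ≡ ¬α) ∧ ¬¬α)) ⊃ (¬(((α ∧ α) ≡ ¬γ) ∧ (β ∧ β)) ⊃ (((¬γ ⊃ (β ≡ β)) ≡ (α ⊃ β)) ⊃ ((α ∧ β) ⊃ (β ∧ (γ ∧ γ))))) = 2/5 ⊃ 1 = 1
γ ⊃ β = 0 ⊃ 2/5 = 1
β ⊃ (γ ⊃ β) = 2/5 ⊃ 1 = 1
α ∧ α = 2/5 ∧ 2/5 = 2/5
β ⊃ α = 2/5 ⊃ 2/5 = 1
¬(β ⊃ α) = ¬1 = 0
(α ∧ α) ⊃ ¬(β ⊃ α) = 2/5 ⊃ 0 = 3/5
(β ⊃ (γ ⊃ β)) ⊃ ((α ∧ α) ⊃ ¬(β ⊃ α)) = 1 ⊃ 3/5 = 3/5
¬((β ⊃ (γ ⊃ β)) ⊃ ((α ∧ α) ⊃ ¬(β ⊃ α))) = ¬3/5 = 2/5
γ ∧ α = 0 ∧ 2/5 = 0
γ ≡ α = 0 ≡ 2/5 = 3/5
(γ ∧ α) ∧ (γ ≡ α) = 0 ∧ 3/5 = 0
α ⊃ γ = 2/5 ⊃ 0 = 3/5
γ ∧ (α ⊃ γ) = 0 ∧ 3/5 = 0
((γ ∧ α) ∧ (γ ≡ α)) ≡ (γ ∧ (α ⊃ γ)) = 0 ≡ 0 = 1
¬α = ¬2/5 = 3/5
¬α ≡ α = 3/5 ≡ 2/5 = 4/5
¬β = ¬2/5 = 3/5
γ ∧ ¬β = 0 ∧ 3/5 = 0
(¬α ≡ α) ∧ (γ ∧ ¬β) = 4/5 ∧ 0 = 0
¬((¬α ≡ α) ∧ (γ ∧ ¬β)) = ¬0 = 1
(((γ ∧ α) ∧ (γ ≡ α)) ≡ (γ ∧ (α ⊃ γ))) ≡ ¬((¬α ≡ α) ∧ (γ ∧ ¬β)) = 1 ≡ 1 = 1
¬((β ⊃ (γ ⊃ β)) ⊃ ((α ∧ α) ⊃ ¬(β ⊃ α))) ≡ ((((γ ∧ α) ∧ (γ ≡ α)) ≡ (γ ∧ (α ⊃ γ))) ≡ ¬((¬α ≡ α) ∧ (γ ∧ ¬β))) = 2/5 ≡ 1 = 2/5
((((((α ⊃ β) ≡ ¬β) ∧ γ) ⊃ (¬(β ≡ α) ∧ (γ ∧ γ))) ≡ ((((α ≡ γ) ≡ γ) ≡ ¬α) ∧ ¬¬α)) ⊃ (¬(((α ∧ α) ≡ ¬γ) ∧ (β ∧ β)) ⊃ (((¬γ ⊃ (β ≡ β)) ≡ (α ⊃ β)) ⊃ ((α ∧ β) ⊃ (β ∧ (γ ∧ γ)))))) ≡ (¬((β ⊃ (γ ⊃ β)) ⊃ ((α ∧ α) ⊃ ¬(β ⊃ α))) ≡ ((((γ ∧ α) ∧ (γ ≡ α)) ≡ (γ ∧ (α ⊃ γ))) ≡ ¬((¬α ≡ α) ∧ (γ ∧ ¬β)))) = 1 ≡ 2/5 = 2/5

2/5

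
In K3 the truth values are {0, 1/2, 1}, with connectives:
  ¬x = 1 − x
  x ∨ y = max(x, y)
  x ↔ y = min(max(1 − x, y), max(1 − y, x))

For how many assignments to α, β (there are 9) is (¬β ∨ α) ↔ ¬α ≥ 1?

α = 0, β = 0 ↦ 1  ≥
α = 0, β = 1/2 ↦ 1/2  <
α = 0, β = 1 ↦ 0  <
α = 1/2, β = 0 ↦ 1/2  <
α = 1/2, β = 1/2 ↦ 1/2  <
α = 1/2, β = 1 ↦ 1/2  <
α = 1, β = 0 ↦ 0  <
α = 1, β = 1/2 ↦ 0  <
α = 1, β = 1 ↦ 0  <
So 1 of the 9 assignments meets the threshold.

1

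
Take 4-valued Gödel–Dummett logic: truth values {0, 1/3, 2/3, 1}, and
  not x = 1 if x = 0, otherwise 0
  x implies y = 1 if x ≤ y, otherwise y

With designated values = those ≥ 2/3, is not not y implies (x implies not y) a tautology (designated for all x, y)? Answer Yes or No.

No

Counterexample: take x = 1/3, y = 1/3.
not y = not 1/3 = 0
not not y = not 0 = 1
not y = not 1/3 = 0
x implies not y = 1/3 implies 0 = 0
not not y implies (x implies not y) = 1 implies 0 = 0
This gives 0, which is below 2/3.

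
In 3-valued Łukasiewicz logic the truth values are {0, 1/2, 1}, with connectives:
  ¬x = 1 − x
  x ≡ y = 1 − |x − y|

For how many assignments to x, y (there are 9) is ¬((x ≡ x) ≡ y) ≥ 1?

3

x = 0, y = 0 ↦ 1  ≥
x = 0, y = 1/2 ↦ 1/2  <
x = 0, y = 1 ↦ 0  <
x = 1/2, y = 0 ↦ 1  ≥
x = 1/2, y = 1/2 ↦ 1/2  <
x = 1/2, y = 1 ↦ 0  <
x = 1, y = 0 ↦ 1  ≥
x = 1, y = 1/2 ↦ 1/2  <
x = 1, y = 1 ↦ 0  <
So 3 of the 9 assignments meet the threshold.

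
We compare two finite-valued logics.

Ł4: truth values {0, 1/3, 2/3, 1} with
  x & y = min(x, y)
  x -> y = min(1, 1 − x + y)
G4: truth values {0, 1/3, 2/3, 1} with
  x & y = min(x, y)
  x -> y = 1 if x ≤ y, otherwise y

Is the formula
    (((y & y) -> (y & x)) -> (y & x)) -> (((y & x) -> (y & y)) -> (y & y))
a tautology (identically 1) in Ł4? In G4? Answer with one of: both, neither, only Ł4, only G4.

only Ł4

In Ł4: every assignment gives 1 — tautology.
In G4: at x = 0, y = 1/3 the value is 1/3 — not a tautology.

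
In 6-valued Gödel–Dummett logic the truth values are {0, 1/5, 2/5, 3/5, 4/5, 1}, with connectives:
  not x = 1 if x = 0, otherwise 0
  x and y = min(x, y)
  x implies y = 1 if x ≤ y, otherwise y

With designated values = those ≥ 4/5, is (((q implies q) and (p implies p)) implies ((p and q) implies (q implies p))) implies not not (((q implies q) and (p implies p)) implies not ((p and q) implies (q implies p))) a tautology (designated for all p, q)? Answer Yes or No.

No

Counterexample: take p = 0, q = 0.
q implies q = 0 implies 0 = 1
p implies p = 0 implies 0 = 1
(q implies q) and (p implies p) = 1 and 1 = 1
p and q = 0 and 0 = 0
q implies p = 0 implies 0 = 1
(p and q) implies (q implies p) = 0 implies 1 = 1
((q implies q) and (p implies p)) implies ((p and q) implies (q implies p)) = 1 implies 1 = 1
q implies q = 0 implies 0 = 1
p implies p = 0 implies 0 = 1
(q implies q) and (p implies p) = 1 and 1 = 1
p and q = 0 and 0 = 0
q implies p = 0 implies 0 = 1
(p and q) implies (q implies p) = 0 implies 1 = 1
not ((p and q) implies (q implies p)) = not 1 = 0
((q implies q) and (p implies p)) implies not ((p and q) implies (q implies p)) = 1 implies 0 = 0
not (((q implies q) and (p implies p)) implies not ((p and q) implies (q implies p))) = not 0 = 1
not not (((q implies q) and (p implies p)) implies not ((p and q) implies (q implies p))) = not 1 = 0
(((q implies q) and (p implies p)) implies ((p and q) implies (q implies p))) implies not not (((q implies q) and (p implies p)) implies not ((p and q) implies (q implies p))) = 1 implies 0 = 0
This gives 0, which is below 4/5.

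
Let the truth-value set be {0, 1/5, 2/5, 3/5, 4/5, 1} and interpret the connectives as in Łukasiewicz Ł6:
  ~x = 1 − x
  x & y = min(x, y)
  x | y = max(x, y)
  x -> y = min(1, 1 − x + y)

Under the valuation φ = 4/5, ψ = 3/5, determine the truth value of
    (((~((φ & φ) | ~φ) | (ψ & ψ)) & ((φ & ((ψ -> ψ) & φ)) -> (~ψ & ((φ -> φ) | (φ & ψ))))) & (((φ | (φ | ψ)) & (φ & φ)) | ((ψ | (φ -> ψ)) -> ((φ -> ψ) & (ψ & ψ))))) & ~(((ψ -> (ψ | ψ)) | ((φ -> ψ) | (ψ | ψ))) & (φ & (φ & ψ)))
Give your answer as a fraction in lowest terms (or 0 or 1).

2/5

φ & φ = 4/5 & 4/5 = 4/5
~φ = ~4/5 = 1/5
(φ & φ) | ~φ = 4/5 | 1/5 = 4/5
~((φ & φ) | ~φ) = ~4/5 = 1/5
ψ & ψ = 3/5 & 3/5 = 3/5
~((φ & φ) | ~φ) | (ψ & ψ) = 1/5 | 3/5 = 3/5
ψ -> ψ = 3/5 -> 3/5 = 1
(ψ -> ψ) & φ = 1 & 4/5 = 4/5
φ & ((ψ -> ψ) & φ) = 4/5 & 4/5 = 4/5
~ψ = ~3/5 = 2/5
φ -> φ = 4/5 -> 4/5 = 1
φ & ψ = 4/5 & 3/5 = 3/5
(φ -> φ) | (φ & ψ) = 1 | 3/5 = 1
~ψ & ((φ -> φ) | (φ & ψ)) = 2/5 & 1 = 2/5
(φ & ((ψ -> ψ) & φ)) -> (~ψ & ((φ -> φ) | (φ & ψ))) = 4/5 -> 2/5 = 3/5
(~((φ & φ) | ~φ) | (ψ & ψ)) & ((φ & ((ψ -> ψ) & φ)) -> (~ψ & ((φ -> φ) | (φ & ψ)))) = 3/5 & 3/5 = 3/5
φ | ψ = 4/5 | 3/5 = 4/5
φ | (φ | ψ) = 4/5 | 4/5 = 4/5
φ & φ = 4/5 & 4/5 = 4/5
(φ | (φ | ψ)) & (φ & φ) = 4/5 & 4/5 = 4/5
φ -> ψ = 4/5 -> 3/5 = 4/5
ψ | (φ -> ψ) = 3/5 | 4/5 = 4/5
φ -> ψ = 4/5 -> 3/5 = 4/5
ψ & ψ = 3/5 & 3/5 = 3/5
(φ -> ψ) & (ψ & ψ) = 4/5 & 3/5 = 3/5
(ψ | (φ -> ψ)) -> ((φ -> ψ) & (ψ & ψ)) = 4/5 -> 3/5 = 4/5
((φ | (φ | ψ)) & (φ & φ)) | ((ψ | (φ -> ψ)) -> ((φ -> ψ) & (ψ & ψ))) = 4/5 | 4/5 = 4/5
((~((φ & φ) | ~φ) | (ψ & ψ)) & ((φ & ((ψ -> ψ) & φ)) -> (~ψ & ((φ -> φ) | (φ & ψ))))) & (((φ | (φ | ψ)) & (φ & φ)) | ((ψ | (φ -> ψ)) -> ((φ -> ψ) & (ψ & ψ)))) = 3/5 & 4/5 = 3/5
ψ | ψ = 3/5 | 3/5 = 3/5
ψ -> (ψ | ψ) = 3/5 -> 3/5 = 1
φ -> ψ = 4/5 -> 3/5 = 4/5
ψ | ψ = 3/5 | 3/5 = 3/5
(φ -> ψ) | (ψ | ψ) = 4/5 | 3/5 = 4/5
(ψ -> (ψ | ψ)) | ((φ -> ψ) | (ψ | ψ)) = 1 | 4/5 = 1
φ & ψ = 4/5 & 3/5 = 3/5
φ & (φ & ψ) = 4/5 & 3/5 = 3/5
((ψ -> (ψ | ψ)) | ((φ -> ψ) | (ψ | ψ))) & (φ & (φ & ψ)) = 1 & 3/5 = 3/5
~(((ψ -> (ψ | ψ)) | ((φ -> ψ) | (ψ | ψ))) & (φ & (φ & ψ))) = ~3/5 = 2/5
(((~((φ & φ) | ~φ) | (ψ & ψ)) & ((φ & ((ψ -> ψ) & φ)) -> (~ψ & ((φ -> φ) | (φ & ψ))))) & (((φ | (φ | ψ)) & (φ & φ)) | ((ψ | (φ -> ψ)) -> ((φ -> ψ) & (ψ & ψ))))) & ~(((ψ -> (ψ | ψ)) | ((φ -> ψ) | (ψ | ψ))) & (φ & (φ & ψ))) = 3/5 & 2/5 = 2/5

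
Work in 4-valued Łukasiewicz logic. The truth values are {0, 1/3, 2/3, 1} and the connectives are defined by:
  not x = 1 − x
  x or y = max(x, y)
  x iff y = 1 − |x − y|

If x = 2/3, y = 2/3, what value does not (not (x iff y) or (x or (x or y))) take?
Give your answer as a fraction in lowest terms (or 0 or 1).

x iff y = 2/3 iff 2/3 = 1
not (x iff y) = not 1 = 0
x or y = 2/3 or 2/3 = 2/3
x or (x or y) = 2/3 or 2/3 = 2/3
not (x iff y) or (x or (x or y)) = 0 or 2/3 = 2/3
not (not (x iff y) or (x or (x or y))) = not 2/3 = 1/3

1/3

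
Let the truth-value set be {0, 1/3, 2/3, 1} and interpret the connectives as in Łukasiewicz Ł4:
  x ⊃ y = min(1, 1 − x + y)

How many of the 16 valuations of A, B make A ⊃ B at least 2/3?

13

A = 0, B = 0 ↦ 1  ≥
A = 0, B = 1/3 ↦ 1  ≥
A = 0, B = 2/3 ↦ 1  ≥
A = 0, B = 1 ↦ 1  ≥
A = 1/3, B = 0 ↦ 2/3  ≥
A = 1/3, B = 1/3 ↦ 1  ≥
A = 1/3, B = 2/3 ↦ 1  ≥
A = 1/3, B = 1 ↦ 1  ≥
A = 2/3, B = 0 ↦ 1/3  <
A = 2/3, B = 1/3 ↦ 2/3  ≥
A = 2/3, B = 2/3 ↦ 1  ≥
A = 2/3, B = 1 ↦ 1  ≥
A = 1, B = 0 ↦ 0  <
A = 1, B = 1/3 ↦ 1/3  <
A = 1, B = 2/3 ↦ 2/3  ≥
A = 1, B = 1 ↦ 1  ≥
So 13 of the 16 assignments meet the threshold.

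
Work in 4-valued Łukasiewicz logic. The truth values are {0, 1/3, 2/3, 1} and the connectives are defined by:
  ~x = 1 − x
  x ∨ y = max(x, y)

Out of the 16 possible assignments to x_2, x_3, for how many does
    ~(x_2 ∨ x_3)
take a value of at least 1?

x_2 = 0, x_3 = 0 ↦ 1  ≥
x_2 = 0, x_3 = 1/3 ↦ 2/3  <
x_2 = 0, x_3 = 2/3 ↦ 1/3  <
x_2 = 0, x_3 = 1 ↦ 0  <
x_2 = 1/3, x_3 = 0 ↦ 2/3  <
x_2 = 1/3, x_3 = 1/3 ↦ 2/3  <
x_2 = 1/3, x_3 = 2/3 ↦ 1/3  <
x_2 = 1/3, x_3 = 1 ↦ 0  <
x_2 = 2/3, x_3 = 0 ↦ 1/3  <
x_2 = 2/3, x_3 = 1/3 ↦ 1/3  <
x_2 = 2/3, x_3 = 2/3 ↦ 1/3  <
x_2 = 2/3, x_3 = 1 ↦ 0  <
x_2 = 1, x_3 = 0 ↦ 0  <
x_2 = 1, x_3 = 1/3 ↦ 0  <
x_2 = 1, x_3 = 2/3 ↦ 0  <
x_2 = 1, x_3 = 1 ↦ 0  <
So 1 of the 16 assignments meets the threshold.

1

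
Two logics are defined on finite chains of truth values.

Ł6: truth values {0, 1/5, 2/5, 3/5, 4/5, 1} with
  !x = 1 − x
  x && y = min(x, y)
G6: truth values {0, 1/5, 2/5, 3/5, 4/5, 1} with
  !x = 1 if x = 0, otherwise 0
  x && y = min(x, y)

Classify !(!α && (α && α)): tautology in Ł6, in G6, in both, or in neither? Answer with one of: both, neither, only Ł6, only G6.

only G6

In Ł6: at α = 1/5 the value is 4/5 — not a tautology.
In G6: every assignment gives 1 — tautology.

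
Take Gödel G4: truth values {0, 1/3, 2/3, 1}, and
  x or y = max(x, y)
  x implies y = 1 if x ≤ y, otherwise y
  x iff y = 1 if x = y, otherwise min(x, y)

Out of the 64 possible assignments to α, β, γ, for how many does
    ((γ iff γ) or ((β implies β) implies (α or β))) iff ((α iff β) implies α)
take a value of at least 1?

value 1: 52 assignments (counts)
value 2/3: 4 assignments
value 1/3: 4 assignments
value 0: 4 assignments
So 52 of the 64 assignments meet the threshold.

52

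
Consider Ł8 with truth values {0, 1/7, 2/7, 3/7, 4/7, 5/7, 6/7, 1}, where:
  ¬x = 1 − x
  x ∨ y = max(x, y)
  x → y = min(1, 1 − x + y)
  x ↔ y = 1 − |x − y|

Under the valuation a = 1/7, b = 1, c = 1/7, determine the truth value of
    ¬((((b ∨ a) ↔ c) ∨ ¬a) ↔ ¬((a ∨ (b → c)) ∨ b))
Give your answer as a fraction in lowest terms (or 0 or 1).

b ∨ a = 1 ∨ 1/7 = 1
(b ∨ a) ↔ c = 1 ↔ 1/7 = 1/7
¬a = ¬1/7 = 6/7
((b ∨ a) ↔ c) ∨ ¬a = 1/7 ∨ 6/7 = 6/7
b → c = 1 → 1/7 = 1/7
a ∨ (b → c) = 1/7 ∨ 1/7 = 1/7
(a ∨ (b → c)) ∨ b = 1/7 ∨ 1 = 1
¬((a ∨ (b → c)) ∨ b) = ¬1 = 0
(((b ∨ a) ↔ c) ∨ ¬a) ↔ ¬((a ∨ (b → c)) ∨ b) = 6/7 ↔ 0 = 1/7
¬((((b ∨ a) ↔ c) ∨ ¬a) ↔ ¬((a ∨ (b → c)) ∨ b)) = ¬1/7 = 6/7

6/7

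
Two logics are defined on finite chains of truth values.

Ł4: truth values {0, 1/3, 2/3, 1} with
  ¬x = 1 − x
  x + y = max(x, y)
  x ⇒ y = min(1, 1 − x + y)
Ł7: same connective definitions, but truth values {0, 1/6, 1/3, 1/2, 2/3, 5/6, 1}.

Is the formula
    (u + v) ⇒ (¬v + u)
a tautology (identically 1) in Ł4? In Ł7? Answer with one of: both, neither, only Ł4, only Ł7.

In Ł4: at u = 0, v = 2/3 the value is 2/3 — not a tautology.
In Ł7: at u = 0, v = 2/3 the value is 2/3 — not a tautology.

neither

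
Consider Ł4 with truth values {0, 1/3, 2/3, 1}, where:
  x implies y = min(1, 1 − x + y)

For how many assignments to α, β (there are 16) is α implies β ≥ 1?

α = 0, β = 0 ↦ 1  ≥
α = 0, β = 1/3 ↦ 1  ≥
α = 0, β = 2/3 ↦ 1  ≥
α = 0, β = 1 ↦ 1  ≥
α = 1/3, β = 0 ↦ 2/3  <
α = 1/3, β = 1/3 ↦ 1  ≥
α = 1/3, β = 2/3 ↦ 1  ≥
α = 1/3, β = 1 ↦ 1  ≥
α = 2/3, β = 0 ↦ 1/3  <
α = 2/3, β = 1/3 ↦ 2/3  <
α = 2/3, β = 2/3 ↦ 1  ≥
α = 2/3, β = 1 ↦ 1  ≥
α = 1, β = 0 ↦ 0  <
α = 1, β = 1/3 ↦ 1/3  <
α = 1, β = 2/3 ↦ 2/3  <
α = 1, β = 1 ↦ 1  ≥
So 10 of the 16 assignments meet the threshold.

10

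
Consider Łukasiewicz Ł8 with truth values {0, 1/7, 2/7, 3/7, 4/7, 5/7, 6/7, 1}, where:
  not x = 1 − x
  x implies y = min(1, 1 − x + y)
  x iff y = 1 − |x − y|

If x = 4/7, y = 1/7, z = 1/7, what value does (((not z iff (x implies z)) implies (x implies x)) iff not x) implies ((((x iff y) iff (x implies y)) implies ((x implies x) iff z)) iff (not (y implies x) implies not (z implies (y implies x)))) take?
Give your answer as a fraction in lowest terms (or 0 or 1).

5/7

not z = not 1/7 = 6/7
x implies z = 4/7 implies 1/7 = 4/7
not z iff (x implies z) = 6/7 iff 4/7 = 5/7
x implies x = 4/7 implies 4/7 = 1
(not z iff (x implies z)) implies (x implies x) = 5/7 implies 1 = 1
not x = not 4/7 = 3/7
((not z iff (x implies z)) implies (x implies x)) iff not x = 1 iff 3/7 = 3/7
x iff y = 4/7 iff 1/7 = 4/7
x implies y = 4/7 implies 1/7 = 4/7
(x iff y) iff (x implies y) = 4/7 iff 4/7 = 1
x implies x = 4/7 implies 4/7 = 1
(x implies x) iff z = 1 iff 1/7 = 1/7
((x iff y) iff (x implies y)) implies ((x implies x) iff z) = 1 implies 1/7 = 1/7
y implies x = 1/7 implies 4/7 = 1
not (y implies x) = not 1 = 0
y implies x = 1/7 implies 4/7 = 1
z implies (y implies x) = 1/7 implies 1 = 1
not (z implies (y implies x)) = not 1 = 0
not (y implies x) implies not (z implies (y implies x)) = 0 implies 0 = 1
(((x iff y) iff (x implies y)) implies ((x implies x) iff z)) iff (not (y implies x) implies not (z implies (y implies x))) = 1/7 iff 1 = 1/7
(((not z iff (x implies z)) implies (x implies x)) iff not x) implies ((((x iff y) iff (x implies y)) implies ((x implies x) iff z)) iff (not (y implies x) implies not (z implies (y implies x)))) = 3/7 implies 1/7 = 5/7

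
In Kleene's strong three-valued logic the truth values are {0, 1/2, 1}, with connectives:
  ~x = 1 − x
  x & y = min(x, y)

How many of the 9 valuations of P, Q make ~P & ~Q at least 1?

P = 0, Q = 0 ↦ 1  ≥
P = 0, Q = 1/2 ↦ 1/2  <
P = 0, Q = 1 ↦ 0  <
P = 1/2, Q = 0 ↦ 1/2  <
P = 1/2, Q = 1/2 ↦ 1/2  <
P = 1/2, Q = 1 ↦ 0  <
P = 1, Q = 0 ↦ 0  <
P = 1, Q = 1/2 ↦ 0  <
P = 1, Q = 1 ↦ 0  <
So 1 of the 9 assignments meets the threshold.

1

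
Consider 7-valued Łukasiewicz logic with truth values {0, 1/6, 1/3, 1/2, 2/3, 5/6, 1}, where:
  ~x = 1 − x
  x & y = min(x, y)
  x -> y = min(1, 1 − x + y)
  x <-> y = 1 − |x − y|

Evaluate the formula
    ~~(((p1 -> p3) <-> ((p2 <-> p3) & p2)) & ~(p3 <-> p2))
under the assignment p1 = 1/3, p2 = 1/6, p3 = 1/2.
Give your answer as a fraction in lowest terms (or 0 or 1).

1/6

p1 -> p3 = 1/3 -> 1/2 = 1
p2 <-> p3 = 1/6 <-> 1/2 = 2/3
(p2 <-> p3) & p2 = 2/3 & 1/6 = 1/6
(p1 -> p3) <-> ((p2 <-> p3) & p2) = 1 <-> 1/6 = 1/6
p3 <-> p2 = 1/2 <-> 1/6 = 2/3
~(p3 <-> p2) = ~2/3 = 1/3
((p1 -> p3) <-> ((p2 <-> p3) & p2)) & ~(p3 <-> p2) = 1/6 & 1/3 = 1/6
~(((p1 -> p3) <-> ((p2 <-> p3) & p2)) & ~(p3 <-> p2)) = ~1/6 = 5/6
~~(((p1 -> p3) <-> ((p2 <-> p3) & p2)) & ~(p3 <-> p2)) = ~5/6 = 1/6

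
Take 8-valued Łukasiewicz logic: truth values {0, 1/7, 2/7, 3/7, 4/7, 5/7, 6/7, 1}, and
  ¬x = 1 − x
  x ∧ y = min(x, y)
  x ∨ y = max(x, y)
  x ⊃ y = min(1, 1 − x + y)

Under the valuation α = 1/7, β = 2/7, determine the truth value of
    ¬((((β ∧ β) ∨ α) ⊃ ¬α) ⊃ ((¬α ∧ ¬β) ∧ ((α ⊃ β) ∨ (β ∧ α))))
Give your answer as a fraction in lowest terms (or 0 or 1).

β ∧ β = 2/7 ∧ 2/7 = 2/7
(β ∧ β) ∨ α = 2/7 ∨ 1/7 = 2/7
¬α = ¬1/7 = 6/7
((β ∧ β) ∨ α) ⊃ ¬α = 2/7 ⊃ 6/7 = 1
¬α = ¬1/7 = 6/7
¬β = ¬2/7 = 5/7
¬α ∧ ¬β = 6/7 ∧ 5/7 = 5/7
α ⊃ β = 1/7 ⊃ 2/7 = 1
β ∧ α = 2/7 ∧ 1/7 = 1/7
(α ⊃ β) ∨ (β ∧ α) = 1 ∨ 1/7 = 1
(¬α ∧ ¬β) ∧ ((α ⊃ β) ∨ (β ∧ α)) = 5/7 ∧ 1 = 5/7
(((β ∧ β) ∨ α) ⊃ ¬α) ⊃ ((¬α ∧ ¬β) ∧ ((α ⊃ β) ∨ (β ∧ α))) = 1 ⊃ 5/7 = 5/7
¬((((β ∧ β) ∨ α) ⊃ ¬α) ⊃ ((¬α ∧ ¬β) ∧ ((α ⊃ β) ∨ (β ∧ α)))) = ¬5/7 = 2/7

2/7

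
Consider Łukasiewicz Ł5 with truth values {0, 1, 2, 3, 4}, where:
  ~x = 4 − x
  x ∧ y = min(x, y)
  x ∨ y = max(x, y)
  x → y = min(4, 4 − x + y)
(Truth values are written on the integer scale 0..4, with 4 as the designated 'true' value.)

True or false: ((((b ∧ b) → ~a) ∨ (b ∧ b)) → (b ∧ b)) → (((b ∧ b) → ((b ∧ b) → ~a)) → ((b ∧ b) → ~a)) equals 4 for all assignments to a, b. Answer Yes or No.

Counterexample: take a = 2, b = 3.
b ∧ b = 3 ∧ 3 = 3
~a = ~2 = 2
(b ∧ b) → ~a = 3 → 2 = 3
b ∧ b = 3 ∧ 3 = 3
((b ∧ b) → ~a) ∨ (b ∧ b) = 3 ∨ 3 = 3
b ∧ b = 3 ∧ 3 = 3
(((b ∧ b) → ~a) ∨ (b ∧ b)) → (b ∧ b) = 3 → 3 = 4
b ∧ b = 3 ∧ 3 = 3
b ∧ b = 3 ∧ 3 = 3
~a = ~2 = 2
(b ∧ b) → ~a = 3 → 2 = 3
(b ∧ b) → ((b ∧ b) → ~a) = 3 → 3 = 4
b ∧ b = 3 ∧ 3 = 3
~a = ~2 = 2
(b ∧ b) → ~a = 3 → 2 = 3
((b ∧ b) → ((b ∧ b) → ~a)) → ((b ∧ b) → ~a) = 4 → 3 = 3
((((b ∧ b) → ~a) ∨ (b ∧ b)) → (b ∧ b)) → (((b ∧ b) → ((b ∧ b) → ~a)) → ((b ∧ b) → ~a)) = 4 → 3 = 3
This gives 3 ≠ 4.

No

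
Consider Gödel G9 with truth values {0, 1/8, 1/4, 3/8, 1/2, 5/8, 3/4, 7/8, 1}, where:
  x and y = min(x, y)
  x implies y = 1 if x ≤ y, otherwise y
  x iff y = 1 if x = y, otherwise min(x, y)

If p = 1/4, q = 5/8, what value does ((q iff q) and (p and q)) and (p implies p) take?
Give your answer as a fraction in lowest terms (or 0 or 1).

1/4

q iff q = 5/8 iff 5/8 = 1
p and q = 1/4 and 5/8 = 1/4
(q iff q) and (p and q) = 1 and 1/4 = 1/4
p implies p = 1/4 implies 1/4 = 1
((q iff q) and (p and q)) and (p implies p) = 1/4 and 1 = 1/4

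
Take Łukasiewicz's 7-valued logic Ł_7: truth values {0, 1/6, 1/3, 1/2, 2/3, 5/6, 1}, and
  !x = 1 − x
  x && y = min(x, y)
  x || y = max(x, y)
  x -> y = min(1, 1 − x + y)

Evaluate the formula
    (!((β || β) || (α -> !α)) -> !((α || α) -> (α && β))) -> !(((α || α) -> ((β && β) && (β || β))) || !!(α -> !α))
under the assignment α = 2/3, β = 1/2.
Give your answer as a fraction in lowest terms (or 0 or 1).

1/3

β || β = 1/2 || 1/2 = 1/2
!α = !2/3 = 1/3
α -> !α = 2/3 -> 1/3 = 2/3
(β || β) || (α -> !α) = 1/2 || 2/3 = 2/3
!((β || β) || (α -> !α)) = !2/3 = 1/3
α || α = 2/3 || 2/3 = 2/3
α && β = 2/3 && 1/2 = 1/2
(α || α) -> (α && β) = 2/3 -> 1/2 = 5/6
!((α || α) -> (α && β)) = !5/6 = 1/6
!((β || β) || (α -> !α)) -> !((α || α) -> (α && β)) = 1/3 -> 1/6 = 5/6
α || α = 2/3 || 2/3 = 2/3
β && β = 1/2 && 1/2 = 1/2
β || β = 1/2 || 1/2 = 1/2
(β && β) && (β || β) = 1/2 && 1/2 = 1/2
(α || α) -> ((β && β) && (β || β)) = 2/3 -> 1/2 = 5/6
!α = !2/3 = 1/3
α -> !α = 2/3 -> 1/3 = 2/3
!(α -> !α) = !2/3 = 1/3
!!(α -> !α) = !1/3 = 2/3
((α || α) -> ((β && β) && (β || β))) || !!(α -> !α) = 5/6 || 2/3 = 5/6
!(((α || α) -> ((β && β) && (β || β))) || !!(α -> !α)) = !5/6 = 1/6
(!((β || β) || (α -> !α)) -> !((α || α) -> (α && β))) -> !(((α || α) -> ((β && β) && (β || β))) || !!(α -> !α)) = 5/6 -> 1/6 = 1/3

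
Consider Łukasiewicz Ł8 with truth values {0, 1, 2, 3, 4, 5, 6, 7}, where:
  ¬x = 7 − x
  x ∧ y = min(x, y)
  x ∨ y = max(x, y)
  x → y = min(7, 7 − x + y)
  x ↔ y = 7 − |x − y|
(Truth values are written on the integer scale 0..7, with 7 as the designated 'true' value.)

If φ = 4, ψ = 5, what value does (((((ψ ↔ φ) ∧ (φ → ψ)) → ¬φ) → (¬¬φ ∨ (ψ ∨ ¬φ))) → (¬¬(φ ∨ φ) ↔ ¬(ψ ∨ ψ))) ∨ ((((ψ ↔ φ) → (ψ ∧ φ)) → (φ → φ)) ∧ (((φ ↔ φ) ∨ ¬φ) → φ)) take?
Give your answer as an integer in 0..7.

5

ψ ↔ φ = 5 ↔ 4 = 6
φ → ψ = 4 → 5 = 7
(ψ ↔ φ) ∧ (φ → ψ) = 6 ∧ 7 = 6
¬φ = ¬4 = 3
((ψ ↔ φ) ∧ (φ → ψ)) → ¬φ = 6 → 3 = 4
¬φ = ¬4 = 3
¬¬φ = ¬3 = 4
¬φ = ¬4 = 3
ψ ∨ ¬φ = 5 ∨ 3 = 5
¬¬φ ∨ (ψ ∨ ¬φ) = 4 ∨ 5 = 5
(((ψ ↔ φ) ∧ (φ → ψ)) → ¬φ) → (¬¬φ ∨ (ψ ∨ ¬φ)) = 4 → 5 = 7
φ ∨ φ = 4 ∨ 4 = 4
¬(φ ∨ φ) = ¬4 = 3
¬¬(φ ∨ φ) = ¬3 = 4
ψ ∨ ψ = 5 ∨ 5 = 5
¬(ψ ∨ ψ) = ¬5 = 2
¬¬(φ ∨ φ) ↔ ¬(ψ ∨ ψ) = 4 ↔ 2 = 5
((((ψ ↔ φ) ∧ (φ → ψ)) → ¬φ) → (¬¬φ ∨ (ψ ∨ ¬φ))) → (¬¬(φ ∨ φ) ↔ ¬(ψ ∨ ψ)) = 7 → 5 = 5
ψ ↔ φ = 5 ↔ 4 = 6
ψ ∧ φ = 5 ∧ 4 = 4
(ψ ↔ φ) → (ψ ∧ φ) = 6 → 4 = 5
φ → φ = 4 → 4 = 7
((ψ ↔ φ) → (ψ ∧ φ)) → (φ → φ) = 5 → 7 = 7
φ ↔ φ = 4 ↔ 4 = 7
¬φ = ¬4 = 3
(φ ↔ φ) ∨ ¬φ = 7 ∨ 3 = 7
((φ ↔ φ) ∨ ¬φ) → φ = 7 → 4 = 4
(((ψ ↔ φ) → (ψ ∧ φ)) → (φ → φ)) ∧ (((φ ↔ φ) ∨ ¬φ) → φ) = 7 ∧ 4 = 4
(((((ψ ↔ φ) ∧ (φ → ψ)) → ¬φ) → (¬¬φ ∨ (ψ ∨ ¬φ))) → (¬¬(φ ∨ φ) ↔ ¬(ψ ∨ ψ))) ∨ ((((ψ ↔ φ) → (ψ ∧ φ)) → (φ → φ)) ∧ (((φ ↔ φ) ∨ ¬φ) → φ)) = 5 ∨ 4 = 5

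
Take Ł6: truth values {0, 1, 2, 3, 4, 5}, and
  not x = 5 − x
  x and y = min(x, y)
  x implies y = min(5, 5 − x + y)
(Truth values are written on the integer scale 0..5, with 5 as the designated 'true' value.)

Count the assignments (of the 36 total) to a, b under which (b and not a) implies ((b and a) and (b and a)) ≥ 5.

24

value 5: 24 assignments (counts)
value 4: 5 assignments
value 3: 2 assignments
value 2: 3 assignments
value 1: 1 assignment
value 0: 1 assignment
So 24 of the 36 assignments meet the threshold.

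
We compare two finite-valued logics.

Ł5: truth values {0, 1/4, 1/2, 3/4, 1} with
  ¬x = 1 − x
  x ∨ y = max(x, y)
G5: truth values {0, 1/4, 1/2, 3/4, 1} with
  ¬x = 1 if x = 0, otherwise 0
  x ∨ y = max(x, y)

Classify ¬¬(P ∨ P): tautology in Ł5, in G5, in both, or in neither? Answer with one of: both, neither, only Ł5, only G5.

neither

In Ł5: at P = 0 the value is 0 — not a tautology.
In G5: at P = 0 the value is 0 — not a tautology.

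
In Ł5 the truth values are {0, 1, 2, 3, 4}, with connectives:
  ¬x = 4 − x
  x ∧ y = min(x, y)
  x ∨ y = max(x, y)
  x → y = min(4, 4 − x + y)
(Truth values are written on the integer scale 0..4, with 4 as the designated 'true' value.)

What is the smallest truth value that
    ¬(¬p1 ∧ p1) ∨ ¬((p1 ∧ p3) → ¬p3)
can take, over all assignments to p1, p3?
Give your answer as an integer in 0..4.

Take p1 = 2, p3 = 0:
¬p1 = ¬2 = 2
¬p1 ∧ p1 = 2 ∧ 2 = 2
¬(¬p1 ∧ p1) = ¬2 = 2
p1 ∧ p3 = 2 ∧ 0 = 0
¬p3 = ¬0 = 4
(p1 ∧ p3) → ¬p3 = 0 → 4 = 4
¬((p1 ∧ p3) → ¬p3) = ¬4 = 0
¬(¬p1 ∧ p1) ∨ ¬((p1 ∧ p3) → ¬p3) = 2 ∨ 0 = 2
No assignment yields a value below 2, so this is the minimum.

2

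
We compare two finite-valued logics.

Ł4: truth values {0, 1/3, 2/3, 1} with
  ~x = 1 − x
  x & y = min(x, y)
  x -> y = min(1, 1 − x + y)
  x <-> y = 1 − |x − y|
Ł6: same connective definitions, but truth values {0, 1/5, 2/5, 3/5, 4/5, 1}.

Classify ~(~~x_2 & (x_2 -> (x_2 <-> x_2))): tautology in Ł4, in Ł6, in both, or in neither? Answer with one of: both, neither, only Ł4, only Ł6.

neither

In Ł4: at x_2 = 1/3 the value is 2/3 — not a tautology.
In Ł6: at x_2 = 1/5 the value is 4/5 — not a tautology.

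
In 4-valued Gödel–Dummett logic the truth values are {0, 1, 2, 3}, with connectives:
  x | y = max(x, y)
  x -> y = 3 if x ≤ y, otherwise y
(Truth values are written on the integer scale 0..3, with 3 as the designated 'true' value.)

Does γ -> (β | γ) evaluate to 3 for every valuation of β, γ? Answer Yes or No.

β = 0, γ = 0 ↦ 3
β = 0, γ = 1 ↦ 3
β = 0, γ = 2 ↦ 3
β = 0, γ = 3 ↦ 3
β = 1, γ = 0 ↦ 3
β = 1, γ = 1 ↦ 3
β = 1, γ = 2 ↦ 3
β = 1, γ = 3 ↦ 3
β = 2, γ = 0 ↦ 3
β = 2, γ = 1 ↦ 3
β = 2, γ = 2 ↦ 3
β = 2, γ = 3 ↦ 3
β = 3, γ = 0 ↦ 3
β = 3, γ = 1 ↦ 3
β = 3, γ = 2 ↦ 3
β = 3, γ = 3 ↦ 3
Every assignment gives a value ≥ 3.

Yes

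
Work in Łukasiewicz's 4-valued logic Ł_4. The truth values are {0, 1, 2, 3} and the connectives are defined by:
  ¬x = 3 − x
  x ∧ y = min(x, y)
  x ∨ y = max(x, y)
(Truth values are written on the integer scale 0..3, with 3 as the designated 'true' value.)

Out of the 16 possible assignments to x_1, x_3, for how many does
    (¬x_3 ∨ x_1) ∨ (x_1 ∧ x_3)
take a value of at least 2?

12

x_1 = 0, x_3 = 0 ↦ 3  ≥
x_1 = 0, x_3 = 1 ↦ 2  ≥
x_1 = 0, x_3 = 2 ↦ 1  <
x_1 = 0, x_3 = 3 ↦ 0  <
x_1 = 1, x_3 = 0 ↦ 3  ≥
x_1 = 1, x_3 = 1 ↦ 2  ≥
x_1 = 1, x_3 = 2 ↦ 1  <
x_1 = 1, x_3 = 3 ↦ 1  <
x_1 = 2, x_3 = 0 ↦ 3  ≥
x_1 = 2, x_3 = 1 ↦ 2  ≥
x_1 = 2, x_3 = 2 ↦ 2  ≥
x_1 = 2, x_3 = 3 ↦ 2  ≥
x_1 = 3, x_3 = 0 ↦ 3  ≥
x_1 = 3, x_3 = 1 ↦ 3  ≥
x_1 = 3, x_3 = 2 ↦ 3  ≥
x_1 = 3, x_3 = 3 ↦ 3  ≥
So 12 of the 16 assignments meet the threshold.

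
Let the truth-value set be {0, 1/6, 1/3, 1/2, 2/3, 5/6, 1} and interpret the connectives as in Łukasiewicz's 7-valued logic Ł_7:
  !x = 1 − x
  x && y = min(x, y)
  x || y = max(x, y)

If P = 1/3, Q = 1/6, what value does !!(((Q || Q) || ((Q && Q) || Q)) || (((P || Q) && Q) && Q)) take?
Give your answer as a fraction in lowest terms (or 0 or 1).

1/6

Q || Q = 1/6 || 1/6 = 1/6
Q && Q = 1/6 && 1/6 = 1/6
(Q && Q) || Q = 1/6 || 1/6 = 1/6
(Q || Q) || ((Q && Q) || Q) = 1/6 || 1/6 = 1/6
P || Q = 1/3 || 1/6 = 1/3
(P || Q) && Q = 1/3 && 1/6 = 1/6
((P || Q) && Q) && Q = 1/6 && 1/6 = 1/6
((Q || Q) || ((Q && Q) || Q)) || (((P || Q) && Q) && Q) = 1/6 || 1/6 = 1/6
!(((Q || Q) || ((Q && Q) || Q)) || (((P || Q) && Q) && Q)) = !1/6 = 5/6
!!(((Q || Q) || ((Q && Q) || Q)) || (((P || Q) && Q) && Q)) = !5/6 = 1/6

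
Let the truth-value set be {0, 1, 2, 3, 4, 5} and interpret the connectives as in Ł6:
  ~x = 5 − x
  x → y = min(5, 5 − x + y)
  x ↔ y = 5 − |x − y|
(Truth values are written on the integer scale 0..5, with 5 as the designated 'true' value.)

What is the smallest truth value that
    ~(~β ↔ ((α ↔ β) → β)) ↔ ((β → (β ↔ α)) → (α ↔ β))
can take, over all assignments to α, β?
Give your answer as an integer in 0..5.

1

Take α = 1, β = 2:
~β = ~2 = 3
α ↔ β = 1 ↔ 2 = 4
(α ↔ β) → β = 4 → 2 = 3
~β ↔ ((α ↔ β) → β) = 3 ↔ 3 = 5
~(~β ↔ ((α ↔ β) → β)) = ~5 = 0
β ↔ α = 2 ↔ 1 = 4
β → (β ↔ α) = 2 → 4 = 5
α ↔ β = 1 ↔ 2 = 4
(β → (β ↔ α)) → (α ↔ β) = 5 → 4 = 4
~(~β ↔ ((α ↔ β) → β)) ↔ ((β → (β ↔ α)) → (α ↔ β)) = 0 ↔ 4 = 1
No assignment yields a value below 1, so this is the minimum.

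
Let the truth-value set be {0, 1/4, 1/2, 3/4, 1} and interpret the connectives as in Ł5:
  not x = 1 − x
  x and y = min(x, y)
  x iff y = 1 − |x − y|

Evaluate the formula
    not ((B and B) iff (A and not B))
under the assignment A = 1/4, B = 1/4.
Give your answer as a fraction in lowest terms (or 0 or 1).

0

B and B = 1/4 and 1/4 = 1/4
not B = not 1/4 = 3/4
A and not B = 1/4 and 3/4 = 1/4
(B and B) iff (A and not B) = 1/4 iff 1/4 = 1
not ((B and B) iff (A and not B)) = not 1 = 0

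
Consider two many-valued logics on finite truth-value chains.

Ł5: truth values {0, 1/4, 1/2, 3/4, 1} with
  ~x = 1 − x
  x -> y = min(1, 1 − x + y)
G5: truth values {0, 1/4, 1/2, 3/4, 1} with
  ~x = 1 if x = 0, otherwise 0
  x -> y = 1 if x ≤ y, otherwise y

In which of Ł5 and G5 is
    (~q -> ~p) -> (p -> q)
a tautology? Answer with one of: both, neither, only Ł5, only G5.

only Ł5

In Ł5: every assignment gives 1 — tautology.
In G5: at p = 1/2, q = 1/4 the value is 1/4 — not a tautology.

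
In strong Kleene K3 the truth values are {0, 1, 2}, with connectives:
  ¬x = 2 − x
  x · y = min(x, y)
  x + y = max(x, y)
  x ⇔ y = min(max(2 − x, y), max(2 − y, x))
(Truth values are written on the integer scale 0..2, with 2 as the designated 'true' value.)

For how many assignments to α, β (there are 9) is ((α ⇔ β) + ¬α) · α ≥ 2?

1

α = 0, β = 0 ↦ 0  <
α = 0, β = 1 ↦ 0  <
α = 0, β = 2 ↦ 0  <
α = 1, β = 0 ↦ 1  <
α = 1, β = 1 ↦ 1  <
α = 1, β = 2 ↦ 1  <
α = 2, β = 0 ↦ 0  <
α = 2, β = 1 ↦ 1  <
α = 2, β = 2 ↦ 2  ≥
So 1 of the 9 assignments meets the threshold.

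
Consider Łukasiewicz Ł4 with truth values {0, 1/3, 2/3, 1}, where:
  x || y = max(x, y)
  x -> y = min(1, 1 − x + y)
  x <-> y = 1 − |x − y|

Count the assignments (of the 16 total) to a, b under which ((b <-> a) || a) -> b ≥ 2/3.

a = 0, b = 0 ↦ 0  <
a = 0, b = 1/3 ↦ 2/3  ≥
a = 0, b = 2/3 ↦ 1  ≥
a = 0, b = 1 ↦ 1  ≥
a = 1/3, b = 0 ↦ 1/3  <
a = 1/3, b = 1/3 ↦ 1/3  <
a = 1/3, b = 2/3 ↦ 1  ≥
a = 1/3, b = 1 ↦ 1  ≥
a = 2/3, b = 0 ↦ 1/3  <
a = 2/3, b = 1/3 ↦ 2/3  ≥
a = 2/3, b = 2/3 ↦ 2/3  ≥
a = 2/3, b = 1 ↦ 1  ≥
a = 1, b = 0 ↦ 0  <
a = 1, b = 1/3 ↦ 1/3  <
a = 1, b = 2/3 ↦ 2/3  ≥
a = 1, b = 1 ↦ 1  ≥
So 10 of the 16 assignments meet the threshold.

10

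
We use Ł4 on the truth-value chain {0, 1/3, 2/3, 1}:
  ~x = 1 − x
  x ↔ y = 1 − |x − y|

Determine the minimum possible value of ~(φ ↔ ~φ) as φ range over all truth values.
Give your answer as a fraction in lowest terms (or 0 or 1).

Take φ = 1/3:
~φ = ~1/3 = 2/3
φ ↔ ~φ = 1/3 ↔ 2/3 = 2/3
~(φ ↔ ~φ) = ~2/3 = 1/3
No assignment yields a value below 1/3, so this is the minimum.

1/3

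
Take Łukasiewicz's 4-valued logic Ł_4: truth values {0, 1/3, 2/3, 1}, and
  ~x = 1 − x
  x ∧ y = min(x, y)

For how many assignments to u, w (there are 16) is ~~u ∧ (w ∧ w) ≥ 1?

u = 0, w = 0 ↦ 0  <
u = 0, w = 1/3 ↦ 0  <
u = 0, w = 2/3 ↦ 0  <
u = 0, w = 1 ↦ 0  <
u = 1/3, w = 0 ↦ 0  <
u = 1/3, w = 1/3 ↦ 1/3  <
u = 1/3, w = 2/3 ↦ 1/3  <
u = 1/3, w = 1 ↦ 1/3  <
u = 2/3, w = 0 ↦ 0  <
u = 2/3, w = 1/3 ↦ 1/3  <
u = 2/3, w = 2/3 ↦ 2/3  <
u = 2/3, w = 1 ↦ 2/3  <
u = 1, w = 0 ↦ 0  <
u = 1, w = 1/3 ↦ 1/3  <
u = 1, w = 2/3 ↦ 2/3  <
u = 1, w = 1 ↦ 1  ≥
So 1 of the 16 assignments meets the threshold.

1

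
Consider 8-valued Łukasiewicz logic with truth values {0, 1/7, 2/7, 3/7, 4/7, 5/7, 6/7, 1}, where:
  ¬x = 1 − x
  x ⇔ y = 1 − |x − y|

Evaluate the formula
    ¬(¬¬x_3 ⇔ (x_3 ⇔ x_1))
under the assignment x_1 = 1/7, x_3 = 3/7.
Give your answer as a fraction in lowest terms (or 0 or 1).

2/7

¬x_3 = ¬3/7 = 4/7
¬¬x_3 = ¬4/7 = 3/7
x_3 ⇔ x_1 = 3/7 ⇔ 1/7 = 5/7
¬¬x_3 ⇔ (x_3 ⇔ x_1) = 3/7 ⇔ 5/7 = 5/7
¬(¬¬x_3 ⇔ (x_3 ⇔ x_1)) = ¬5/7 = 2/7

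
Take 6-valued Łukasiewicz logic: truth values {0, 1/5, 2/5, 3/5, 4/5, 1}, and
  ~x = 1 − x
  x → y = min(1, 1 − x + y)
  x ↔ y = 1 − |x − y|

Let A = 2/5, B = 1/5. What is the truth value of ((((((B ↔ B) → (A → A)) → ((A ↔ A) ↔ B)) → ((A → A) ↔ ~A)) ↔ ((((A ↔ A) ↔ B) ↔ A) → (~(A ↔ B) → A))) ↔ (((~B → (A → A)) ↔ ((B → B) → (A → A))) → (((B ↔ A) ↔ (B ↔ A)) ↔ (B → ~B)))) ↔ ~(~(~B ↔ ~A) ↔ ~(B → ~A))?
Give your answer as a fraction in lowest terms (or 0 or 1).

1/5

B ↔ B = 1/5 ↔ 1/5 = 1
A → A = 2/5 → 2/5 = 1
(B ↔ B) → (A → A) = 1 → 1 = 1
A ↔ A = 2/5 ↔ 2/5 = 1
(A ↔ A) ↔ B = 1 ↔ 1/5 = 1/5
((B ↔ B) → (A → A)) → ((A ↔ A) ↔ B) = 1 → 1/5 = 1/5
A → A = 2/5 → 2/5 = 1
~A = ~2/5 = 3/5
(A → A) ↔ ~A = 1 ↔ 3/5 = 3/5
(((B ↔ B) → (A → A)) → ((A ↔ A) ↔ B)) → ((A → A) ↔ ~A) = 1/5 → 3/5 = 1
A ↔ A = 2/5 ↔ 2/5 = 1
(A ↔ A) ↔ B = 1 ↔ 1/5 = 1/5
((A ↔ A) ↔ B) ↔ A = 1/5 ↔ 2/5 = 4/5
A ↔ B = 2/5 ↔ 1/5 = 4/5
~(A ↔ B) = ~4/5 = 1/5
~(A ↔ B) → A = 1/5 → 2/5 = 1
(((A ↔ A) ↔ B) ↔ A) → (~(A ↔ B) → A) = 4/5 → 1 = 1
((((B ↔ B) → (A → A)) → ((A ↔ A) ↔ B)) → ((A → A) ↔ ~A)) ↔ ((((A ↔ A) ↔ B) ↔ A) → (~(A ↔ B) → A)) = 1 ↔ 1 = 1
~B = ~1/5 = 4/5
A → A = 2/5 → 2/5 = 1
~B → (A → A) = 4/5 → 1 = 1
B → B = 1/5 → 1/5 = 1
A → A = 2/5 → 2/5 = 1
(B → B) → (A → A) = 1 → 1 = 1
(~B → (A → A)) ↔ ((B → B) → (A → A)) = 1 ↔ 1 = 1
B ↔ A = 1/5 ↔ 2/5 = 4/5
B ↔ A = 1/5 ↔ 2/5 = 4/5
(B ↔ A) ↔ (B ↔ A) = 4/5 ↔ 4/5 = 1
~B = ~1/5 = 4/5
B → ~B = 1/5 → 4/5 = 1
((B ↔ A) ↔ (B ↔ A)) ↔ (B → ~B) = 1 ↔ 1 = 1
((~B → (A → A)) ↔ ((B → B) → (A → A))) → (((B ↔ A) ↔ (B ↔ A)) ↔ (B → ~B)) = 1 → 1 = 1
(((((B ↔ B) → (A → A)) → ((A ↔ A) ↔ B)) → ((A → A) ↔ ~A)) ↔ ((((A ↔ A) ↔ B) ↔ A) → (~(A ↔ B) → A))) ↔ (((~B → (A → A)) ↔ ((B → B) → (A → A))) → (((B ↔ A) ↔ (B ↔ A)) ↔ (B → ~B))) = 1 ↔ 1 = 1
~B = ~1/5 = 4/5
~A = ~2/5 = 3/5
~B ↔ ~A = 4/5 ↔ 3/5 = 4/5
~(~B ↔ ~A) = ~4/5 = 1/5
~A = ~2/5 = 3/5
B → ~A = 1/5 → 3/5 = 1
~(B → ~A) = ~1 = 0
~(~B ↔ ~A) ↔ ~(B → ~A) = 1/5 ↔ 0 = 4/5
~(~(~B ↔ ~A) ↔ ~(B → ~A)) = ~4/5 = 1/5
((((((B ↔ B) → (A → A)) → ((A ↔ A) ↔ B)) → ((A → A) ↔ ~A)) ↔ ((((A ↔ A) ↔ B) ↔ A) → (~(A ↔ B) → A))) ↔ (((~B → (A → A)) ↔ ((B → B) → (A → A))) → (((B ↔ A) ↔ (B ↔ A)) ↔ (B → ~B)))) ↔ ~(~(~B ↔ ~A) ↔ ~(B → ~A)) = 1 ↔ 1/5 = 1/5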